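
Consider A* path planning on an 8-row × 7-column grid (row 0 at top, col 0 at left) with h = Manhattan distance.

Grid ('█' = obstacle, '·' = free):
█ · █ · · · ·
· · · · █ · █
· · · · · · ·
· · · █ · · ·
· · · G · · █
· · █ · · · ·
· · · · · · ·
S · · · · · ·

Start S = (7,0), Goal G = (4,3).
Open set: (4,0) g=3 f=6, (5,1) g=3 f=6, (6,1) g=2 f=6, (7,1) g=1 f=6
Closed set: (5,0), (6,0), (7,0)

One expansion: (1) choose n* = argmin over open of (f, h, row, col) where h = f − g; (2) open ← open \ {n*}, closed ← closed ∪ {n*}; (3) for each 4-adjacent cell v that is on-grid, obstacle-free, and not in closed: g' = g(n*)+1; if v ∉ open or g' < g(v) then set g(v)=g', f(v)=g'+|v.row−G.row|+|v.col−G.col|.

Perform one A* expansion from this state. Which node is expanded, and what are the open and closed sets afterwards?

expanded=(4,0); open=[(3,0) g=4 f=8, (4,1) g=4 f=6, (5,1) g=3 f=6, (6,1) g=2 f=6, (7,1) g=1 f=6]; closed=[(4,0), (5,0), (6,0), (7,0)]

step 1: expand (4,0) (f=6, h=3) → closed; open now [(3,0) g=4 f=8, (4,1) g=4 f=6, (5,1) g=3 f=6, (6,1) g=2 f=6, (7,1) g=1 f=6]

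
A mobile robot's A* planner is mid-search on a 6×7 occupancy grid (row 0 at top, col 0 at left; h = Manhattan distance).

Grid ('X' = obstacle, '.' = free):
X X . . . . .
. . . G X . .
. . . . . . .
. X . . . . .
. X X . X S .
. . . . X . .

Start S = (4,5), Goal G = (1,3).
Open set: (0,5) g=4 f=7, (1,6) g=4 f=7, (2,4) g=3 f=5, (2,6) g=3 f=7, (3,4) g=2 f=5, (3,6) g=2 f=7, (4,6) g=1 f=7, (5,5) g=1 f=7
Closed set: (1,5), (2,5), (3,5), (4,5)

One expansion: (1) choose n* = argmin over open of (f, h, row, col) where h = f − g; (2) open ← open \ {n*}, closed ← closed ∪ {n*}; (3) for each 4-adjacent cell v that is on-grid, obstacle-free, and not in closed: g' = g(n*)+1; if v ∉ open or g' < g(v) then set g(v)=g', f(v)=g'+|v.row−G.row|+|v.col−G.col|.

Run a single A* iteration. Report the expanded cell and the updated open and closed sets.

expanded=(2,4); open=[(0,5) g=4 f=7, (1,6) g=4 f=7, (2,3) g=4 f=5, (2,6) g=3 f=7, (3,4) g=2 f=5, (3,6) g=2 f=7, (4,6) g=1 f=7, (5,5) g=1 f=7]; closed=[(1,5), (2,4), (2,5), (3,5), (4,5)]

step 1: expand (2,4) (f=5, h=2) → closed; open now [(0,5) g=4 f=7, (1,6) g=4 f=7, (2,3) g=4 f=5, (2,6) g=3 f=7, (3,4) g=2 f=5, (3,6) g=2 f=7, (4,6) g=1 f=7, (5,5) g=1 f=7]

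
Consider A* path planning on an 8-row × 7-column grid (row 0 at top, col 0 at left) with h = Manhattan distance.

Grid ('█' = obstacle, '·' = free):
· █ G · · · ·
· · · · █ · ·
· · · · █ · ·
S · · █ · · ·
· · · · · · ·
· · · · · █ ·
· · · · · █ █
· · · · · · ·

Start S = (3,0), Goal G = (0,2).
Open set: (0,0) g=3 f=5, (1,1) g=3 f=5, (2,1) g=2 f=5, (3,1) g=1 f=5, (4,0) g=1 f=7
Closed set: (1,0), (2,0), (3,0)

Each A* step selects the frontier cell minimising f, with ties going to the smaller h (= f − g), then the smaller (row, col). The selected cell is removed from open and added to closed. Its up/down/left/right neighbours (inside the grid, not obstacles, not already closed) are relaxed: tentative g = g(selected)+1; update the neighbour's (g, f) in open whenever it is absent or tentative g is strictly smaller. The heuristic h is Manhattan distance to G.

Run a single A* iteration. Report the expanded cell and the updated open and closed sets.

expanded=(0,0); open=[(1,1) g=3 f=5, (2,1) g=2 f=5, (3,1) g=1 f=5, (4,0) g=1 f=7]; closed=[(0,0), (1,0), (2,0), (3,0)]

step 1: expand (0,0) (f=5, h=2) → closed; open now [(1,1) g=3 f=5, (2,1) g=2 f=5, (3,1) g=1 f=5, (4,0) g=1 f=7]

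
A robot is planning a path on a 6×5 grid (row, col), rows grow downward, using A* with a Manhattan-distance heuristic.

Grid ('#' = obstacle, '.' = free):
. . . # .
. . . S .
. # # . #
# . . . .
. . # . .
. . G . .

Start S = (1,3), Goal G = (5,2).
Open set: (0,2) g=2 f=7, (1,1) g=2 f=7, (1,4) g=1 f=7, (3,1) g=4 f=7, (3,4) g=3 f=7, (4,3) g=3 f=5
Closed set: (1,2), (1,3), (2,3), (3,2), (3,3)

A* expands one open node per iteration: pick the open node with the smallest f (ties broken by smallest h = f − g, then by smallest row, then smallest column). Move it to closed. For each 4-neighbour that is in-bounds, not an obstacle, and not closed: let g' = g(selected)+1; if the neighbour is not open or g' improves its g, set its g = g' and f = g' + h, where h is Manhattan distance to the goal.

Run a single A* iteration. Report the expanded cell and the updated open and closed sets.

expanded=(4,3); open=[(0,2) g=2 f=7, (1,1) g=2 f=7, (1,4) g=1 f=7, (3,1) g=4 f=7, (3,4) g=3 f=7, (4,4) g=4 f=7, (5,3) g=4 f=5]; closed=[(1,2), (1,3), (2,3), (3,2), (3,3), (4,3)]

step 1: expand (4,3) (f=5, h=2) → closed; open now [(0,2) g=2 f=7, (1,1) g=2 f=7, (1,4) g=1 f=7, (3,1) g=4 f=7, (3,4) g=3 f=7, (4,4) g=4 f=7, (5,3) g=4 f=5]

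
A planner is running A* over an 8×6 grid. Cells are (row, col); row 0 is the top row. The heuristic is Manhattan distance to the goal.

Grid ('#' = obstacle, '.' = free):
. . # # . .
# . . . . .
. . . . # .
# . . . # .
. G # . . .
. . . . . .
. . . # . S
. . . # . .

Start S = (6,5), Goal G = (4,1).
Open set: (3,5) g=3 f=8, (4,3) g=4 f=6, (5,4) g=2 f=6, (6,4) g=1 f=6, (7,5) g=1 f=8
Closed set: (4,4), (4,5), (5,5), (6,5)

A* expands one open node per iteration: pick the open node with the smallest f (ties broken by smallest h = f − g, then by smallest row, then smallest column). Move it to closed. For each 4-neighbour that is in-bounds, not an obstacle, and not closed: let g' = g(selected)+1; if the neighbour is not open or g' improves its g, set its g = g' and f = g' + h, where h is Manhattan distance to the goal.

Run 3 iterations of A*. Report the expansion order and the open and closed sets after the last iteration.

order=[(4,3) → (5,4) → (5,3)]; open=[(3,3) g=5 f=8, (3,5) g=3 f=8, (5,2) g=4 f=6, (6,4) g=1 f=6, (7,5) g=1 f=8]; closed=[(4,3), (4,4), (4,5), (5,3), (5,4), (5,5), (6,5)]

step 1: expand (4,3) (f=6, h=2) → closed; open now [(3,3) g=5 f=8, (3,5) g=3 f=8, (5,3) g=5 f=8, (5,4) g=2 f=6, (6,4) g=1 f=6, (7,5) g=1 f=8]
step 2: expand (5,4) (f=6, h=4) → closed; open now [(3,3) g=5 f=8, (3,5) g=3 f=8, (5,3) g=3 f=6, (6,4) g=1 f=6, (7,5) g=1 f=8]
step 3: expand (5,3) (f=6, h=3) → closed; open now [(3,3) g=5 f=8, (3,5) g=3 f=8, (5,2) g=4 f=6, (6,4) g=1 f=6, (7,5) g=1 f=8]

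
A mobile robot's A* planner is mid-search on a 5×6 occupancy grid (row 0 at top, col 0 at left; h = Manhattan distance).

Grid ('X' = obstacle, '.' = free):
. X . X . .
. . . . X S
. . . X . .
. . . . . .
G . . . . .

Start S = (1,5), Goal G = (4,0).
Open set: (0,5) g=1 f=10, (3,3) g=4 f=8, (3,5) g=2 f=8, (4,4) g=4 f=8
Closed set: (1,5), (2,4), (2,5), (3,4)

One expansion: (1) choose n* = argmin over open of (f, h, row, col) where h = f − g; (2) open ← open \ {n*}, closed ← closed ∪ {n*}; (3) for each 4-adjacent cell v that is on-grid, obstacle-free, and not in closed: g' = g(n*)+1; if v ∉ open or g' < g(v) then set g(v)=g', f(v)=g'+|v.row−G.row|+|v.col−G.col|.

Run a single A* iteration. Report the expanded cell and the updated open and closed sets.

step 1: expand (3,3) (f=8, h=4) → closed; open now [(0,5) g=1 f=10, (3,2) g=5 f=8, (3,5) g=2 f=8, (4,3) g=5 f=8, (4,4) g=4 f=8]

expanded=(3,3); open=[(0,5) g=1 f=10, (3,2) g=5 f=8, (3,5) g=2 f=8, (4,3) g=5 f=8, (4,4) g=4 f=8]; closed=[(1,5), (2,4), (2,5), (3,3), (3,4)]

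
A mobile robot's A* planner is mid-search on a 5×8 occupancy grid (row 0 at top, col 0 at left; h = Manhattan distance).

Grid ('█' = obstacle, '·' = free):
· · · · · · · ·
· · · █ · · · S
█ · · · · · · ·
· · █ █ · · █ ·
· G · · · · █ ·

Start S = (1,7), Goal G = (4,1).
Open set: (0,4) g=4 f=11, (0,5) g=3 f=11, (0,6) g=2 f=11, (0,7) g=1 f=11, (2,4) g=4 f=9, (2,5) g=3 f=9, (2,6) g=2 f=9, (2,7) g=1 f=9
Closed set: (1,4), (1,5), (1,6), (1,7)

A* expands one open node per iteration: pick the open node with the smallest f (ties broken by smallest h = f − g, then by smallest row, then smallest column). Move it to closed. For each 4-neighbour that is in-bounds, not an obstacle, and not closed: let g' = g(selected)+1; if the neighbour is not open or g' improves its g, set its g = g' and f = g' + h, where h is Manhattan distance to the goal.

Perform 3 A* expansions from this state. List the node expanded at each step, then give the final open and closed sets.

order=[(2,4) → (2,3) → (2,2)]; open=[(0,4) g=4 f=11, (0,5) g=3 f=11, (0,6) g=2 f=11, (0,7) g=1 f=11, (1,2) g=7 f=11, (2,1) g=7 f=9, (2,5) g=3 f=9, (2,6) g=2 f=9, (2,7) g=1 f=9, (3,4) g=5 f=9]; closed=[(1,4), (1,5), (1,6), (1,7), (2,2), (2,3), (2,4)]

step 1: expand (2,4) (f=9, h=5) → closed; open now [(0,4) g=4 f=11, (0,5) g=3 f=11, (0,6) g=2 f=11, (0,7) g=1 f=11, (2,3) g=5 f=9, (2,5) g=3 f=9, (2,6) g=2 f=9, (2,7) g=1 f=9, (3,4) g=5 f=9]
step 2: expand (2,3) (f=9, h=4) → closed; open now [(0,4) g=4 f=11, (0,5) g=3 f=11, (0,6) g=2 f=11, (0,7) g=1 f=11, (2,2) g=6 f=9, (2,5) g=3 f=9, (2,6) g=2 f=9, (2,7) g=1 f=9, (3,4) g=5 f=9]
step 3: expand (2,2) (f=9, h=3) → closed; open now [(0,4) g=4 f=11, (0,5) g=3 f=11, (0,6) g=2 f=11, (0,7) g=1 f=11, (1,2) g=7 f=11, (2,1) g=7 f=9, (2,5) g=3 f=9, (2,6) g=2 f=9, (2,7) g=1 f=9, (3,4) g=5 f=9]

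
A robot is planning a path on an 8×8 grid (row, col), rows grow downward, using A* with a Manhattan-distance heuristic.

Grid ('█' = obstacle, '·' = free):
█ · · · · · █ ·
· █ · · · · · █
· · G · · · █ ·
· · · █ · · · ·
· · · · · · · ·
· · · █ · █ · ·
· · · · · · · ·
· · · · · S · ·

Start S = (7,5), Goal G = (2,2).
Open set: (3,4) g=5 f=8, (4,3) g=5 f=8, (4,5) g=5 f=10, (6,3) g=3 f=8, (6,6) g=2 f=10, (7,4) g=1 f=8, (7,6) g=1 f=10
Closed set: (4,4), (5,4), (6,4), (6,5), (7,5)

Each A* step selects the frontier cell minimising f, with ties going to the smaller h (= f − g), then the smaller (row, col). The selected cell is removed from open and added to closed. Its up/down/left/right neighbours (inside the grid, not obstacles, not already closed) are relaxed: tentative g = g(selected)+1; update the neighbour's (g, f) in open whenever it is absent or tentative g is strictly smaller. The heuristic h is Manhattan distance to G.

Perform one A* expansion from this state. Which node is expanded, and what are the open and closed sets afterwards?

expanded=(3,4); open=[(2,4) g=6 f=8, (3,5) g=6 f=10, (4,3) g=5 f=8, (4,5) g=5 f=10, (6,3) g=3 f=8, (6,6) g=2 f=10, (7,4) g=1 f=8, (7,6) g=1 f=10]; closed=[(3,4), (4,4), (5,4), (6,4), (6,5), (7,5)]

step 1: expand (3,4) (f=8, h=3) → closed; open now [(2,4) g=6 f=8, (3,5) g=6 f=10, (4,3) g=5 f=8, (4,5) g=5 f=10, (6,3) g=3 f=8, (6,6) g=2 f=10, (7,4) g=1 f=8, (7,6) g=1 f=10]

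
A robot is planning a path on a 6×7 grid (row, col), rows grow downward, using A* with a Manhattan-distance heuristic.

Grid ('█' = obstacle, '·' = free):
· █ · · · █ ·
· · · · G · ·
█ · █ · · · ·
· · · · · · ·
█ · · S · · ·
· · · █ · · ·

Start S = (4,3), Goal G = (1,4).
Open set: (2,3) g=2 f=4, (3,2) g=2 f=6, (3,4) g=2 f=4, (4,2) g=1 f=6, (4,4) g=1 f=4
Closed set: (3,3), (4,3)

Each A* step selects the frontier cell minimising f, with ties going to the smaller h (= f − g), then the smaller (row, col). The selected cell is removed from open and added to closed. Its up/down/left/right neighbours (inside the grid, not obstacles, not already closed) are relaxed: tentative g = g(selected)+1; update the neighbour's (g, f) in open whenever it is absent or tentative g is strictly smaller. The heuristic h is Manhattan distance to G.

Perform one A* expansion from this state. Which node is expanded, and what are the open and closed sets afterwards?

step 1: expand (2,3) (f=4, h=2) → closed; open now [(1,3) g=3 f=4, (2,4) g=3 f=4, (3,2) g=2 f=6, (3,4) g=2 f=4, (4,2) g=1 f=6, (4,4) g=1 f=4]

expanded=(2,3); open=[(1,3) g=3 f=4, (2,4) g=3 f=4, (3,2) g=2 f=6, (3,4) g=2 f=4, (4,2) g=1 f=6, (4,4) g=1 f=4]; closed=[(2,3), (3,3), (4,3)]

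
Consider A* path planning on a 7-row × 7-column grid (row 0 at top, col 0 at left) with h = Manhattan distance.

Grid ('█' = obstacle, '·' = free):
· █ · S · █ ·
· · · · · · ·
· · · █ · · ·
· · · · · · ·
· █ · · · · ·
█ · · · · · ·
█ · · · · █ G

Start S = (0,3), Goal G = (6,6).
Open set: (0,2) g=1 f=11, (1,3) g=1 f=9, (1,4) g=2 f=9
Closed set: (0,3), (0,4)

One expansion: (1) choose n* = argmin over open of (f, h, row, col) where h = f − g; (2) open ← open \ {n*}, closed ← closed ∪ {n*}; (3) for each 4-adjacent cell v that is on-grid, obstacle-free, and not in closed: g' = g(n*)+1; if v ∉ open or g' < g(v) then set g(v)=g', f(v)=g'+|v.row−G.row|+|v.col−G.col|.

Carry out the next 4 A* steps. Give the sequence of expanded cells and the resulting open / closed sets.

order=[(1,4) → (1,5) → (1,6) → (2,6)]; open=[(0,2) g=1 f=11, (0,6) g=5 f=11, (1,3) g=1 f=9, (2,4) g=3 f=9, (2,5) g=4 f=9, (3,6) g=6 f=9]; closed=[(0,3), (0,4), (1,4), (1,5), (1,6), (2,6)]

step 1: expand (1,4) (f=9, h=7) → closed; open now [(0,2) g=1 f=11, (1,3) g=1 f=9, (1,5) g=3 f=9, (2,4) g=3 f=9]
step 2: expand (1,5) (f=9, h=6) → closed; open now [(0,2) g=1 f=11, (1,3) g=1 f=9, (1,6) g=4 f=9, (2,4) g=3 f=9, (2,5) g=4 f=9]
step 3: expand (1,6) (f=9, h=5) → closed; open now [(0,2) g=1 f=11, (0,6) g=5 f=11, (1,3) g=1 f=9, (2,4) g=3 f=9, (2,5) g=4 f=9, (2,6) g=5 f=9]
step 4: expand (2,6) (f=9, h=4) → closed; open now [(0,2) g=1 f=11, (0,6) g=5 f=11, (1,3) g=1 f=9, (2,4) g=3 f=9, (2,5) g=4 f=9, (3,6) g=6 f=9]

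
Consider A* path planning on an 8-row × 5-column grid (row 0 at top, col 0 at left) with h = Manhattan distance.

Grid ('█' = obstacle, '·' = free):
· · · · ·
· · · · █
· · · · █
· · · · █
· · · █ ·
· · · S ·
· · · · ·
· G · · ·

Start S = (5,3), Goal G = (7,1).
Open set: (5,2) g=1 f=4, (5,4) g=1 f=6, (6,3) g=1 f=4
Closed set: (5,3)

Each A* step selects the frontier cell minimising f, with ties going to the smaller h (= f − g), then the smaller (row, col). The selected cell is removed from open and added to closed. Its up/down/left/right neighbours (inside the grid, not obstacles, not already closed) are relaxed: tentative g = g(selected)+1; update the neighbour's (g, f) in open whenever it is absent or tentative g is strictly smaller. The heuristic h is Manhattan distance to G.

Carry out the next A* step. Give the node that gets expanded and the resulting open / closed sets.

step 1: expand (5,2) (f=4, h=3) → closed; open now [(4,2) g=2 f=6, (5,1) g=2 f=4, (5,4) g=1 f=6, (6,2) g=2 f=4, (6,3) g=1 f=4]

expanded=(5,2); open=[(4,2) g=2 f=6, (5,1) g=2 f=4, (5,4) g=1 f=6, (6,2) g=2 f=4, (6,3) g=1 f=4]; closed=[(5,2), (5,3)]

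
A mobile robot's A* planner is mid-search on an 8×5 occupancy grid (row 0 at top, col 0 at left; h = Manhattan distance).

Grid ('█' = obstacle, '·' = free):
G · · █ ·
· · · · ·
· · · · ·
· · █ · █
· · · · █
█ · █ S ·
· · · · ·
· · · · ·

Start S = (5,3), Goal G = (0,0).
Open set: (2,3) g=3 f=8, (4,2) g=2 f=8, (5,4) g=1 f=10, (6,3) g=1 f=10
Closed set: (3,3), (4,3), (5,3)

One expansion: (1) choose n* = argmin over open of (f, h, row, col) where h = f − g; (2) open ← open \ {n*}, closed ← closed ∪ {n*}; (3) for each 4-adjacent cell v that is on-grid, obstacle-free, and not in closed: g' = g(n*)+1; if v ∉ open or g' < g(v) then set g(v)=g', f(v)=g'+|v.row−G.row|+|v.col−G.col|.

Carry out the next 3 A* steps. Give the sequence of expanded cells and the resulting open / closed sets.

step 1: expand (2,3) (f=8, h=5) → closed; open now [(1,3) g=4 f=8, (2,2) g=4 f=8, (2,4) g=4 f=10, (4,2) g=2 f=8, (5,4) g=1 f=10, (6,3) g=1 f=10]
step 2: expand (1,3) (f=8, h=4) → closed; open now [(1,2) g=5 f=8, (1,4) g=5 f=10, (2,2) g=4 f=8, (2,4) g=4 f=10, (4,2) g=2 f=8, (5,4) g=1 f=10, (6,3) g=1 f=10]
step 3: expand (1,2) (f=8, h=3) → closed; open now [(0,2) g=6 f=8, (1,1) g=6 f=8, (1,4) g=5 f=10, (2,2) g=4 f=8, (2,4) g=4 f=10, (4,2) g=2 f=8, (5,4) g=1 f=10, (6,3) g=1 f=10]

order=[(2,3) → (1,3) → (1,2)]; open=[(0,2) g=6 f=8, (1,1) g=6 f=8, (1,4) g=5 f=10, (2,2) g=4 f=8, (2,4) g=4 f=10, (4,2) g=2 f=8, (5,4) g=1 f=10, (6,3) g=1 f=10]; closed=[(1,2), (1,3), (2,3), (3,3), (4,3), (5,3)]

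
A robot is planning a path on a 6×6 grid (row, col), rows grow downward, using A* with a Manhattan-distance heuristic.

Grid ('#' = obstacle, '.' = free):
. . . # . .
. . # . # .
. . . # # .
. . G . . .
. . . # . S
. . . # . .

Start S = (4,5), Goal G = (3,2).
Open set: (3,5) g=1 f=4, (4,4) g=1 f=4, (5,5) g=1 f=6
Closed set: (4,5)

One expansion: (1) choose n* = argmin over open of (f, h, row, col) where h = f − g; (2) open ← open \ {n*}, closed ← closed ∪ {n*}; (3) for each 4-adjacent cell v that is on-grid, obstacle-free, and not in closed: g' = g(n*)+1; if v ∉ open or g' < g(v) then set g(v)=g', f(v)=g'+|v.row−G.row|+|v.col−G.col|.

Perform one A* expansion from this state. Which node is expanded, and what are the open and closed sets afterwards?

expanded=(3,5); open=[(2,5) g=2 f=6, (3,4) g=2 f=4, (4,4) g=1 f=4, (5,5) g=1 f=6]; closed=[(3,5), (4,5)]

step 1: expand (3,5) (f=4, h=3) → closed; open now [(2,5) g=2 f=6, (3,4) g=2 f=4, (4,4) g=1 f=4, (5,5) g=1 f=6]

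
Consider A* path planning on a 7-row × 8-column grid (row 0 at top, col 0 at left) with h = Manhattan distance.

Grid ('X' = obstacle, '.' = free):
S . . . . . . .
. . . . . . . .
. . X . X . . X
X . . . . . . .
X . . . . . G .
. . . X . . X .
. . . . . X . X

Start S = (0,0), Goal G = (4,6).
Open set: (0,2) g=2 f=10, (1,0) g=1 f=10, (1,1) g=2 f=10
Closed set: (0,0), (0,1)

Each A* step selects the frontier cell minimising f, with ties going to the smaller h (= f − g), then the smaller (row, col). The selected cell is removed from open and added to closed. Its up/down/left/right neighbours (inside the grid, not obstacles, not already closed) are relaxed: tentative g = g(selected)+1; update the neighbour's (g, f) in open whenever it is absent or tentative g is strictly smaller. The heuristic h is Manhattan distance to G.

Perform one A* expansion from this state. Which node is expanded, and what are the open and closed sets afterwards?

step 1: expand (0,2) (f=10, h=8) → closed; open now [(0,3) g=3 f=10, (1,0) g=1 f=10, (1,1) g=2 f=10, (1,2) g=3 f=10]

expanded=(0,2); open=[(0,3) g=3 f=10, (1,0) g=1 f=10, (1,1) g=2 f=10, (1,2) g=3 f=10]; closed=[(0,0), (0,1), (0,2)]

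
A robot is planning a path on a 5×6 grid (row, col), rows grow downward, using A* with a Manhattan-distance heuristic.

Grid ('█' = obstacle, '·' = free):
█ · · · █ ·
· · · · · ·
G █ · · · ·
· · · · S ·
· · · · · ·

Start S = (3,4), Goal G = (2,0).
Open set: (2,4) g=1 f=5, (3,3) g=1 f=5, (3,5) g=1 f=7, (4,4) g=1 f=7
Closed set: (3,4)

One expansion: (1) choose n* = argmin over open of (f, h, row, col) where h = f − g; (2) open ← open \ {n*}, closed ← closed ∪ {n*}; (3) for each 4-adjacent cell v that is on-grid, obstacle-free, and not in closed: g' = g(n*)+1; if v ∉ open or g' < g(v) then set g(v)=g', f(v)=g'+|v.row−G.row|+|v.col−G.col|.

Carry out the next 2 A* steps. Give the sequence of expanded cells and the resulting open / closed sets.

order=[(2,4) → (2,3)]; open=[(1,3) g=3 f=7, (1,4) g=2 f=7, (2,2) g=3 f=5, (2,5) g=2 f=7, (3,3) g=1 f=5, (3,5) g=1 f=7, (4,4) g=1 f=7]; closed=[(2,3), (2,4), (3,4)]

step 1: expand (2,4) (f=5, h=4) → closed; open now [(1,4) g=2 f=7, (2,3) g=2 f=5, (2,5) g=2 f=7, (3,3) g=1 f=5, (3,5) g=1 f=7, (4,4) g=1 f=7]
step 2: expand (2,3) (f=5, h=3) → closed; open now [(1,3) g=3 f=7, (1,4) g=2 f=7, (2,2) g=3 f=5, (2,5) g=2 f=7, (3,3) g=1 f=5, (3,5) g=1 f=7, (4,4) g=1 f=7]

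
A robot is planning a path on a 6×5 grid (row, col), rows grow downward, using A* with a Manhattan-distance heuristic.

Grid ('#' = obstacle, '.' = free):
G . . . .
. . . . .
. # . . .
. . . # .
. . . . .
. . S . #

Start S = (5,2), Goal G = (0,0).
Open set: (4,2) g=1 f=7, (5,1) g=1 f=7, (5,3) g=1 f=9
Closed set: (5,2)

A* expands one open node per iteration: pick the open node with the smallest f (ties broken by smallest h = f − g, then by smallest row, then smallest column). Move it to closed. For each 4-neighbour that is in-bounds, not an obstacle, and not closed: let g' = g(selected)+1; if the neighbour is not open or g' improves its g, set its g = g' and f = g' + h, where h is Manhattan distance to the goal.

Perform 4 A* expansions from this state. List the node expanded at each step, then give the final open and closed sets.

order=[(4,2) → (3,2) → (2,2) → (1,2)]; open=[(0,2) g=5 f=7, (1,1) g=5 f=7, (1,3) g=5 f=9, (2,3) g=4 f=9, (3,1) g=3 f=7, (4,1) g=2 f=7, (4,3) g=2 f=9, (5,1) g=1 f=7, (5,3) g=1 f=9]; closed=[(1,2), (2,2), (3,2), (4,2), (5,2)]

step 1: expand (4,2) (f=7, h=6) → closed; open now [(3,2) g=2 f=7, (4,1) g=2 f=7, (4,3) g=2 f=9, (5,1) g=1 f=7, (5,3) g=1 f=9]
step 2: expand (3,2) (f=7, h=5) → closed; open now [(2,2) g=3 f=7, (3,1) g=3 f=7, (4,1) g=2 f=7, (4,3) g=2 f=9, (5,1) g=1 f=7, (5,3) g=1 f=9]
step 3: expand (2,2) (f=7, h=4) → closed; open now [(1,2) g=4 f=7, (2,3) g=4 f=9, (3,1) g=3 f=7, (4,1) g=2 f=7, (4,3) g=2 f=9, (5,1) g=1 f=7, (5,3) g=1 f=9]
step 4: expand (1,2) (f=7, h=3) → closed; open now [(0,2) g=5 f=7, (1,1) g=5 f=7, (1,3) g=5 f=9, (2,3) g=4 f=9, (3,1) g=3 f=7, (4,1) g=2 f=7, (4,3) g=2 f=9, (5,1) g=1 f=7, (5,3) g=1 f=9]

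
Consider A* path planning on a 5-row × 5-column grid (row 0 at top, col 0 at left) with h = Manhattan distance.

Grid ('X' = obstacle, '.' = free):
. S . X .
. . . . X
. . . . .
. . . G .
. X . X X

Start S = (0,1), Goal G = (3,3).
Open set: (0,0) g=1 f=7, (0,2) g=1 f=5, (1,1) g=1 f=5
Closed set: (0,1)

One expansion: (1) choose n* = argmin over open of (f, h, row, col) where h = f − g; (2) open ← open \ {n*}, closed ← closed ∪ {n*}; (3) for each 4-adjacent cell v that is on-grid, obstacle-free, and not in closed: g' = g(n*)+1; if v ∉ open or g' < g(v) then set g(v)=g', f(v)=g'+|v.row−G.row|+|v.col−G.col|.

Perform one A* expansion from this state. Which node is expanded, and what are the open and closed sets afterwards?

expanded=(0,2); open=[(0,0) g=1 f=7, (1,1) g=1 f=5, (1,2) g=2 f=5]; closed=[(0,1), (0,2)]

step 1: expand (0,2) (f=5, h=4) → closed; open now [(0,0) g=1 f=7, (1,1) g=1 f=5, (1,2) g=2 f=5]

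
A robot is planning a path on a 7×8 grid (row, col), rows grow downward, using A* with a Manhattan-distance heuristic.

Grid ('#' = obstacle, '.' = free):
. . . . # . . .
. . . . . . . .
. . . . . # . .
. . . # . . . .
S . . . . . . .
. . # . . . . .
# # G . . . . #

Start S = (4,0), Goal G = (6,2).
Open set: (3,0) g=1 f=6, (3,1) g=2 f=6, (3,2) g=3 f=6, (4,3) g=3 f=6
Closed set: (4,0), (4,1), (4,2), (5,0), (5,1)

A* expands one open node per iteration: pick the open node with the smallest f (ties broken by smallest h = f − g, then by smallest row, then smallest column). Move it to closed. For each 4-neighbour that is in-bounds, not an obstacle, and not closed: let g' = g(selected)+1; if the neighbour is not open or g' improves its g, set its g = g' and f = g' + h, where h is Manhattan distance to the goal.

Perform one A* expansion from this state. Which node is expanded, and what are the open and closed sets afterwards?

expanded=(3,2); open=[(2,2) g=4 f=8, (3,0) g=1 f=6, (3,1) g=2 f=6, (4,3) g=3 f=6]; closed=[(3,2), (4,0), (4,1), (4,2), (5,0), (5,1)]

step 1: expand (3,2) (f=6, h=3) → closed; open now [(2,2) g=4 f=8, (3,0) g=1 f=6, (3,1) g=2 f=6, (4,3) g=3 f=6]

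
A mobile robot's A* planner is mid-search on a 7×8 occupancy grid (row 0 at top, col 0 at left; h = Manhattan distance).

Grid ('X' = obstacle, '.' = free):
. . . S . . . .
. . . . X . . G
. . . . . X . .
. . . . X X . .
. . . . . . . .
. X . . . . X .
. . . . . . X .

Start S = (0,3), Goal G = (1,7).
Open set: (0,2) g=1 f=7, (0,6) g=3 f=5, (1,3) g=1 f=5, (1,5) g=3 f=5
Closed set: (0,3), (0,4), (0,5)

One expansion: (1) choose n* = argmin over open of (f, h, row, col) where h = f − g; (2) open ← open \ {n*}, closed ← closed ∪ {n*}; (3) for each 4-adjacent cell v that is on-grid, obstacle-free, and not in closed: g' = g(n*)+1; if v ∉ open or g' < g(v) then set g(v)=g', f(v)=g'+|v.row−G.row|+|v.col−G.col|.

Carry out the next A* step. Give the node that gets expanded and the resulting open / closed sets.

expanded=(0,6); open=[(0,2) g=1 f=7, (0,7) g=4 f=5, (1,3) g=1 f=5, (1,5) g=3 f=5, (1,6) g=4 f=5]; closed=[(0,3), (0,4), (0,5), (0,6)]

step 1: expand (0,6) (f=5, h=2) → closed; open now [(0,2) g=1 f=7, (0,7) g=4 f=5, (1,3) g=1 f=5, (1,5) g=3 f=5, (1,6) g=4 f=5]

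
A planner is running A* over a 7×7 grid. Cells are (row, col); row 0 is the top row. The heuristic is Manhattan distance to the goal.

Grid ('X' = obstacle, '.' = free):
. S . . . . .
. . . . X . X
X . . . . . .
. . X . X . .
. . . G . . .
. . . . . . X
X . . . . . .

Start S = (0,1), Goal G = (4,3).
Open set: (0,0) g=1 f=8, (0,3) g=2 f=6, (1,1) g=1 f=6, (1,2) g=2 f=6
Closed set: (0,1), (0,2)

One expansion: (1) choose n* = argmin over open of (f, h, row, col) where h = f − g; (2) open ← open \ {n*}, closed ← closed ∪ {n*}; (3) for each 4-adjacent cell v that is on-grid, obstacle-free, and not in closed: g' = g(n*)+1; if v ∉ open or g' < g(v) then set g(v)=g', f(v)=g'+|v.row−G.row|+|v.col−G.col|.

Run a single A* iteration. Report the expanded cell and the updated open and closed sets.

step 1: expand (0,3) (f=6, h=4) → closed; open now [(0,0) g=1 f=8, (0,4) g=3 f=8, (1,1) g=1 f=6, (1,2) g=2 f=6, (1,3) g=3 f=6]

expanded=(0,3); open=[(0,0) g=1 f=8, (0,4) g=3 f=8, (1,1) g=1 f=6, (1,2) g=2 f=6, (1,3) g=3 f=6]; closed=[(0,1), (0,2), (0,3)]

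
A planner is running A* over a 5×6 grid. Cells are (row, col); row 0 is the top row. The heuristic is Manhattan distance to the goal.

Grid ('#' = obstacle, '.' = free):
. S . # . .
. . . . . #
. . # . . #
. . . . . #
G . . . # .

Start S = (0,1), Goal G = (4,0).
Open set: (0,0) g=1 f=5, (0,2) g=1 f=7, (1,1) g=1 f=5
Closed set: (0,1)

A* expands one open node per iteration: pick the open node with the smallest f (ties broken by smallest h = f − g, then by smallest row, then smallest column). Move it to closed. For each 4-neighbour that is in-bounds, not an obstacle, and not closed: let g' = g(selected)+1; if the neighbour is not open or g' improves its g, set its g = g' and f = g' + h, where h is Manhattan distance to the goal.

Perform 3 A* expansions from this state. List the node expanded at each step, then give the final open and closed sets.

order=[(0,0) → (1,0) → (2,0)]; open=[(0,2) g=1 f=7, (1,1) g=1 f=5, (2,1) g=4 f=7, (3,0) g=4 f=5]; closed=[(0,0), (0,1), (1,0), (2,0)]

step 1: expand (0,0) (f=5, h=4) → closed; open now [(0,2) g=1 f=7, (1,0) g=2 f=5, (1,1) g=1 f=5]
step 2: expand (1,0) (f=5, h=3) → closed; open now [(0,2) g=1 f=7, (1,1) g=1 f=5, (2,0) g=3 f=5]
step 3: expand (2,0) (f=5, h=2) → closed; open now [(0,2) g=1 f=7, (1,1) g=1 f=5, (2,1) g=4 f=7, (3,0) g=4 f=5]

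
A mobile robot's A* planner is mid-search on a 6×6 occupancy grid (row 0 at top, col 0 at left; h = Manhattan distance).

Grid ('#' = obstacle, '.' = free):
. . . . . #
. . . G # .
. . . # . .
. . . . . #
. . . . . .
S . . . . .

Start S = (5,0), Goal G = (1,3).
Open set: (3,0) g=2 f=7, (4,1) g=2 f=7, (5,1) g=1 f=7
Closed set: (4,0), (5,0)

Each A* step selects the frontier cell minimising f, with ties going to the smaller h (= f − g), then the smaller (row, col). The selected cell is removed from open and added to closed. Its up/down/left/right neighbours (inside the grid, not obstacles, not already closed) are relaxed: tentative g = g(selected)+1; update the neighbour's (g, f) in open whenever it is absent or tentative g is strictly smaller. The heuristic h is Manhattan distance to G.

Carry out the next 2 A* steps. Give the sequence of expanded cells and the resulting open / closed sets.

step 1: expand (3,0) (f=7, h=5) → closed; open now [(2,0) g=3 f=7, (3,1) g=3 f=7, (4,1) g=2 f=7, (5,1) g=1 f=7]
step 2: expand (2,0) (f=7, h=4) → closed; open now [(1,0) g=4 f=7, (2,1) g=4 f=7, (3,1) g=3 f=7, (4,1) g=2 f=7, (5,1) g=1 f=7]

order=[(3,0) → (2,0)]; open=[(1,0) g=4 f=7, (2,1) g=4 f=7, (3,1) g=3 f=7, (4,1) g=2 f=7, (5,1) g=1 f=7]; closed=[(2,0), (3,0), (4,0), (5,0)]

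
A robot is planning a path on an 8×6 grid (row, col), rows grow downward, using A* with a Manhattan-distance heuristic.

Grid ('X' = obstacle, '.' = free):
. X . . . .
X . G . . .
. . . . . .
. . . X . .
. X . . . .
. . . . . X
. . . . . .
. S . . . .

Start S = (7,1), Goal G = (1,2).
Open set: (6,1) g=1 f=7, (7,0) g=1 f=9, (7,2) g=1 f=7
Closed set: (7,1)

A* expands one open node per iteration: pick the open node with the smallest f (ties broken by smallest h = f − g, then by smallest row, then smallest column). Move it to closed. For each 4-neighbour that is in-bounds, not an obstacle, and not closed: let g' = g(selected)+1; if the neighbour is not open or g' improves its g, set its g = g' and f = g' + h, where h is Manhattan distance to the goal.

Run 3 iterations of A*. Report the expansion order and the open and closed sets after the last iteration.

order=[(6,1) → (5,1) → (5,2)]; open=[(4,2) g=4 f=7, (5,0) g=3 f=9, (5,3) g=4 f=9, (6,0) g=2 f=9, (6,2) g=2 f=7, (7,0) g=1 f=9, (7,2) g=1 f=7]; closed=[(5,1), (5,2), (6,1), (7,1)]

step 1: expand (6,1) (f=7, h=6) → closed; open now [(5,1) g=2 f=7, (6,0) g=2 f=9, (6,2) g=2 f=7, (7,0) g=1 f=9, (7,2) g=1 f=7]
step 2: expand (5,1) (f=7, h=5) → closed; open now [(5,0) g=3 f=9, (5,2) g=3 f=7, (6,0) g=2 f=9, (6,2) g=2 f=7, (7,0) g=1 f=9, (7,2) g=1 f=7]
step 3: expand (5,2) (f=7, h=4) → closed; open now [(4,2) g=4 f=7, (5,0) g=3 f=9, (5,3) g=4 f=9, (6,0) g=2 f=9, (6,2) g=2 f=7, (7,0) g=1 f=9, (7,2) g=1 f=7]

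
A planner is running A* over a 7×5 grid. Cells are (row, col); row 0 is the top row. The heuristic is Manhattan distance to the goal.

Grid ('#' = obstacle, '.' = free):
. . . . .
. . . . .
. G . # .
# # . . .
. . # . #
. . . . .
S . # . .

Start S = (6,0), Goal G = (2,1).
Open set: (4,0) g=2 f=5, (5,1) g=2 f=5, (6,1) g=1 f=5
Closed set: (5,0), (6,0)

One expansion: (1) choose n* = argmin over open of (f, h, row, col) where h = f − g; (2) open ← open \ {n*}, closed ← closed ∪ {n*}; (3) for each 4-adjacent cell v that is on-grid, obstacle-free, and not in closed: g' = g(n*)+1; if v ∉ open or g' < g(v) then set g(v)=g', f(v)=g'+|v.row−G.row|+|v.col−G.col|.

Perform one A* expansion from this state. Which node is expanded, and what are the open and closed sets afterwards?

expanded=(4,0); open=[(4,1) g=3 f=5, (5,1) g=2 f=5, (6,1) g=1 f=5]; closed=[(4,0), (5,0), (6,0)]

step 1: expand (4,0) (f=5, h=3) → closed; open now [(4,1) g=3 f=5, (5,1) g=2 f=5, (6,1) g=1 f=5]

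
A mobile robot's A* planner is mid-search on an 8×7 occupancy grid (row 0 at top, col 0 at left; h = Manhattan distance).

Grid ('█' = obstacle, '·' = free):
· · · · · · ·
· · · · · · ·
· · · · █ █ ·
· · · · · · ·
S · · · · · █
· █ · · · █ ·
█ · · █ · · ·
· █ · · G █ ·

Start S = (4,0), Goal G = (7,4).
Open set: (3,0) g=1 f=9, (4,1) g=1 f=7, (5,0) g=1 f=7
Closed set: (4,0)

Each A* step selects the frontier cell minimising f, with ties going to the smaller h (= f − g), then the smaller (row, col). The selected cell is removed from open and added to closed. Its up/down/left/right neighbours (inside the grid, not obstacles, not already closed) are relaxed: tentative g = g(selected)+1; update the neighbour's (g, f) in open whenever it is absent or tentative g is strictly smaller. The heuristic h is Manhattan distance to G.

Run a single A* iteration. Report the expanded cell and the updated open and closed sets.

step 1: expand (4,1) (f=7, h=6) → closed; open now [(3,0) g=1 f=9, (3,1) g=2 f=9, (4,2) g=2 f=7, (5,0) g=1 f=7]

expanded=(4,1); open=[(3,0) g=1 f=9, (3,1) g=2 f=9, (4,2) g=2 f=7, (5,0) g=1 f=7]; closed=[(4,0), (4,1)]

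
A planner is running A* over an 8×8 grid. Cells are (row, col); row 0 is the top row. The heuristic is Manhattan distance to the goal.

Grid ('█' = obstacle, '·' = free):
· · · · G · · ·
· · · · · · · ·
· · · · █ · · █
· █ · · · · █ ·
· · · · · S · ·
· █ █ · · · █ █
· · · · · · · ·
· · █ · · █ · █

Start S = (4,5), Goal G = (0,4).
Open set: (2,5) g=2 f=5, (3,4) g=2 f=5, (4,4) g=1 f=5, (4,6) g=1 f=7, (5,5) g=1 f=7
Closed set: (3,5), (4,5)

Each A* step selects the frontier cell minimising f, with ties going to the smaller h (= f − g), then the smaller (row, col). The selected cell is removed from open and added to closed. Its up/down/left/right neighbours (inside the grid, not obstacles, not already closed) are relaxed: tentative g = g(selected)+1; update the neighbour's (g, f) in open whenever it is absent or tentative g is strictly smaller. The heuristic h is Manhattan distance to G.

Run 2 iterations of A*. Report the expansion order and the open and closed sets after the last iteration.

order=[(2,5) → (1,5)]; open=[(0,5) g=4 f=5, (1,4) g=4 f=5, (1,6) g=4 f=7, (2,6) g=3 f=7, (3,4) g=2 f=5, (4,4) g=1 f=5, (4,6) g=1 f=7, (5,5) g=1 f=7]; closed=[(1,5), (2,5), (3,5), (4,5)]

step 1: expand (2,5) (f=5, h=3) → closed; open now [(1,5) g=3 f=5, (2,6) g=3 f=7, (3,4) g=2 f=5, (4,4) g=1 f=5, (4,6) g=1 f=7, (5,5) g=1 f=7]
step 2: expand (1,5) (f=5, h=2) → closed; open now [(0,5) g=4 f=5, (1,4) g=4 f=5, (1,6) g=4 f=7, (2,6) g=3 f=7, (3,4) g=2 f=5, (4,4) g=1 f=5, (4,6) g=1 f=7, (5,5) g=1 f=7]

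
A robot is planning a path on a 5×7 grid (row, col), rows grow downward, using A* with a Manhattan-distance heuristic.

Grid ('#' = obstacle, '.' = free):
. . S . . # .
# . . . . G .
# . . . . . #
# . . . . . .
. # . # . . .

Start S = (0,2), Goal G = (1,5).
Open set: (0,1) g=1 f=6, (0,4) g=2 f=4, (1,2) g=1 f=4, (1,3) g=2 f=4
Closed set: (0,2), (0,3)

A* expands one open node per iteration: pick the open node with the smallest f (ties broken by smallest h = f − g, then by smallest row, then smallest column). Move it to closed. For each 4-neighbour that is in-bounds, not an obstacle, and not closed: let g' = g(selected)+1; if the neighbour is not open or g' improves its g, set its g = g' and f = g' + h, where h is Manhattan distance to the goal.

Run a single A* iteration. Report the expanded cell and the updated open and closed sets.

step 1: expand (0,4) (f=4, h=2) → closed; open now [(0,1) g=1 f=6, (1,2) g=1 f=4, (1,3) g=2 f=4, (1,4) g=3 f=4]

expanded=(0,4); open=[(0,1) g=1 f=6, (1,2) g=1 f=4, (1,3) g=2 f=4, (1,4) g=3 f=4]; closed=[(0,2), (0,3), (0,4)]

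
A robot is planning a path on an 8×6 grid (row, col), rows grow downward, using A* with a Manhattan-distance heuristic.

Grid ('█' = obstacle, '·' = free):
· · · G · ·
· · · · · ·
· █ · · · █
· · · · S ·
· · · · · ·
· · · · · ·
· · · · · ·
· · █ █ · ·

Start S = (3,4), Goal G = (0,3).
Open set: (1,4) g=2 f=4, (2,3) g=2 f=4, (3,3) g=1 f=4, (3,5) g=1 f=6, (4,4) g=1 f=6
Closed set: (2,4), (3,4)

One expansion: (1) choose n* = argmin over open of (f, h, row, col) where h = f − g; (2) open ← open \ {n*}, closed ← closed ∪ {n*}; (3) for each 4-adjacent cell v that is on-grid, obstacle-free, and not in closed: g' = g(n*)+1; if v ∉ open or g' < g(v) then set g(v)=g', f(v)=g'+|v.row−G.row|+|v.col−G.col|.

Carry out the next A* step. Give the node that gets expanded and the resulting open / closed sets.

expanded=(1,4); open=[(0,4) g=3 f=4, (1,3) g=3 f=4, (1,5) g=3 f=6, (2,3) g=2 f=4, (3,3) g=1 f=4, (3,5) g=1 f=6, (4,4) g=1 f=6]; closed=[(1,4), (2,4), (3,4)]

step 1: expand (1,4) (f=4, h=2) → closed; open now [(0,4) g=3 f=4, (1,3) g=3 f=4, (1,5) g=3 f=6, (2,3) g=2 f=4, (3,3) g=1 f=4, (3,5) g=1 f=6, (4,4) g=1 f=6]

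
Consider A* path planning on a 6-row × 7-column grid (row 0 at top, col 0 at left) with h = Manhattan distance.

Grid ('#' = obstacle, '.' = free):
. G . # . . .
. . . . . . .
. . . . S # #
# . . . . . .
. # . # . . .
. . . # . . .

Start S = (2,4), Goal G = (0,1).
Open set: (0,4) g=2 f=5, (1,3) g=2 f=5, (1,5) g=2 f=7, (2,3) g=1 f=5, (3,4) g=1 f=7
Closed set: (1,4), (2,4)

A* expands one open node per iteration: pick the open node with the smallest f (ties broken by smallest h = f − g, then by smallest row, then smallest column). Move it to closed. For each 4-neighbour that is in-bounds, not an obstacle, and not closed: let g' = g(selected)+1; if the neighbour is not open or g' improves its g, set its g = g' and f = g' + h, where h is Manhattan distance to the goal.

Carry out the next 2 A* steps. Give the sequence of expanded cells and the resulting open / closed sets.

step 1: expand (0,4) (f=5, h=3) → closed; open now [(0,5) g=3 f=7, (1,3) g=2 f=5, (1,5) g=2 f=7, (2,3) g=1 f=5, (3,4) g=1 f=7]
step 2: expand (1,3) (f=5, h=3) → closed; open now [(0,5) g=3 f=7, (1,2) g=3 f=5, (1,5) g=2 f=7, (2,3) g=1 f=5, (3,4) g=1 f=7]

order=[(0,4) → (1,3)]; open=[(0,5) g=3 f=7, (1,2) g=3 f=5, (1,5) g=2 f=7, (2,3) g=1 f=5, (3,4) g=1 f=7]; closed=[(0,4), (1,3), (1,4), (2,4)]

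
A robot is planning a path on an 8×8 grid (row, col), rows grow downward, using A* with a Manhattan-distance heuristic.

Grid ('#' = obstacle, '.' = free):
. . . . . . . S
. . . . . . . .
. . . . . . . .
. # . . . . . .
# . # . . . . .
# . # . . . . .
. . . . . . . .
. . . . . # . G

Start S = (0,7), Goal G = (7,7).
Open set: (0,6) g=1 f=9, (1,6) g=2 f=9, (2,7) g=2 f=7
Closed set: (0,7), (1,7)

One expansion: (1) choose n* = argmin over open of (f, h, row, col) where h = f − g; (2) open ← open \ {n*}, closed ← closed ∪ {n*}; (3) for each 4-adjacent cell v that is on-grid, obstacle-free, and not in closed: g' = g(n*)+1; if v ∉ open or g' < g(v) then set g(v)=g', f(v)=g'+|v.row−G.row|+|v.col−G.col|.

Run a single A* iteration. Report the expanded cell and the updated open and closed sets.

expanded=(2,7); open=[(0,6) g=1 f=9, (1,6) g=2 f=9, (2,6) g=3 f=9, (3,7) g=3 f=7]; closed=[(0,7), (1,7), (2,7)]

step 1: expand (2,7) (f=7, h=5) → closed; open now [(0,6) g=1 f=9, (1,6) g=2 f=9, (2,6) g=3 f=9, (3,7) g=3 f=7]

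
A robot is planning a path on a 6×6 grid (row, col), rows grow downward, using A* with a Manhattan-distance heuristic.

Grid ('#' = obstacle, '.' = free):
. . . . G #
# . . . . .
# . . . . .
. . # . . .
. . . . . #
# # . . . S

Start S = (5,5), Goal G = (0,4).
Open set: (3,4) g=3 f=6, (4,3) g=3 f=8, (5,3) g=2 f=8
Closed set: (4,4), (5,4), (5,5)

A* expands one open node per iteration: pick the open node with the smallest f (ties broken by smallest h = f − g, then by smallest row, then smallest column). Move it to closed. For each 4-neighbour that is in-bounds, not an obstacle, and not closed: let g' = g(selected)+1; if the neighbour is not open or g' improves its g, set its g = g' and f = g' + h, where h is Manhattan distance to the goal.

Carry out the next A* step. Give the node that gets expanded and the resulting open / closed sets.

expanded=(3,4); open=[(2,4) g=4 f=6, (3,3) g=4 f=8, (3,5) g=4 f=8, (4,3) g=3 f=8, (5,3) g=2 f=8]; closed=[(3,4), (4,4), (5,4), (5,5)]

step 1: expand (3,4) (f=6, h=3) → closed; open now [(2,4) g=4 f=6, (3,3) g=4 f=8, (3,5) g=4 f=8, (4,3) g=3 f=8, (5,3) g=2 f=8]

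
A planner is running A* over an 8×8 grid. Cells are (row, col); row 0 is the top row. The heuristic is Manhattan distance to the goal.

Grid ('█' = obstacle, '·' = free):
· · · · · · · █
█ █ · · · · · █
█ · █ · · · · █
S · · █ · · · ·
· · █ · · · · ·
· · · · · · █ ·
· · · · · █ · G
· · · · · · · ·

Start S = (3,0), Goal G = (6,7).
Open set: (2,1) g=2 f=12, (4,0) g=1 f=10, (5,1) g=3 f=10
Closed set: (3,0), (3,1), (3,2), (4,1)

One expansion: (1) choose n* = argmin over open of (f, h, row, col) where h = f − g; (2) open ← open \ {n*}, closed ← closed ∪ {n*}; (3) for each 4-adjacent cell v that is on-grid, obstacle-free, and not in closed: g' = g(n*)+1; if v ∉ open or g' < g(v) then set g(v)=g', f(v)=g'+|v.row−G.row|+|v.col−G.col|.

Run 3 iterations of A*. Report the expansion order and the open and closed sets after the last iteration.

order=[(5,1) → (5,2) → (5,3)]; open=[(2,1) g=2 f=12, (4,0) g=1 f=10, (4,3) g=6 f=12, (5,0) g=4 f=12, (5,4) g=6 f=10, (6,1) g=4 f=10, (6,2) g=5 f=10, (6,3) g=6 f=10]; closed=[(3,0), (3,1), (3,2), (4,1), (5,1), (5,2), (5,3)]

step 1: expand (5,1) (f=10, h=7) → closed; open now [(2,1) g=2 f=12, (4,0) g=1 f=10, (5,0) g=4 f=12, (5,2) g=4 f=10, (6,1) g=4 f=10]
step 2: expand (5,2) (f=10, h=6) → closed; open now [(2,1) g=2 f=12, (4,0) g=1 f=10, (5,0) g=4 f=12, (5,3) g=5 f=10, (6,1) g=4 f=10, (6,2) g=5 f=10]
step 3: expand (5,3) (f=10, h=5) → closed; open now [(2,1) g=2 f=12, (4,0) g=1 f=10, (4,3) g=6 f=12, (5,0) g=4 f=12, (5,4) g=6 f=10, (6,1) g=4 f=10, (6,2) g=5 f=10, (6,3) g=6 f=10]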